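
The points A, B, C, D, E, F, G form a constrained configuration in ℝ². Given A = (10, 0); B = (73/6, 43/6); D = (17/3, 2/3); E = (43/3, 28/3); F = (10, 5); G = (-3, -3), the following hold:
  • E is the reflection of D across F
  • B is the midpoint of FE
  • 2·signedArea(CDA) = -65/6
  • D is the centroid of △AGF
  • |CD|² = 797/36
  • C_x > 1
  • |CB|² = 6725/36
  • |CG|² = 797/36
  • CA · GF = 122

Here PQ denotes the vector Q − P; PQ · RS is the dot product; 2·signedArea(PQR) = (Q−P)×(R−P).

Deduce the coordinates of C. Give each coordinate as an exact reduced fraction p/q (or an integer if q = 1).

C = (4/3, -7/6)

1. C_x = 4/3  [2·signedArea(CDA) = -65/6 ∩ CA · GF = 122]
2. C_y = -7/6  [2·signedArea(CDA) = -65/6 ∩ CA · GF = 122]
   → C = (4/3, -7/6)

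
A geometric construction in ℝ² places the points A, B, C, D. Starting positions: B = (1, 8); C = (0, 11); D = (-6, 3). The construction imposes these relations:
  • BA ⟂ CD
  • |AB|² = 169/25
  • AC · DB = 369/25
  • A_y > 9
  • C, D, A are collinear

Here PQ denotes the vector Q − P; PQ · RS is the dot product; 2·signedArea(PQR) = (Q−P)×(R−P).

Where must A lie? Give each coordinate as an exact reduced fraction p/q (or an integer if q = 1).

A = (-27/25, 239/25)

1. A_x = -27/25  [C, D, A are collinear ∩ BA ⟂ CD]
2. A_y = 239/25  [C, D, A are collinear ∩ BA ⟂ CD]
   → A = (-27/25, 239/25)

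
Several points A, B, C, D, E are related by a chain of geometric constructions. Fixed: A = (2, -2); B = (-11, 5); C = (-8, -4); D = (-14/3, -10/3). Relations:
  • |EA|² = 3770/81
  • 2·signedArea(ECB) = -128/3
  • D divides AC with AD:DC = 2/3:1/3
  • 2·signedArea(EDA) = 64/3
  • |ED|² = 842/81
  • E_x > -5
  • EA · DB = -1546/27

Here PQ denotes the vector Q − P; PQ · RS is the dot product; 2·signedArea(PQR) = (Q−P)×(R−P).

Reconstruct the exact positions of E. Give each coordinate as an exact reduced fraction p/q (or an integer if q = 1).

1. E_x = -41/9  [2·signedArea(ECB) = -128/3 ∩ EA · DB = -1546/27]
2. E_y = -1/9  [2·signedArea(ECB) = -128/3 ∩ EA · DB = -1546/27]
   → E = (-41/9, -1/9)

E = (-41/9, -1/9)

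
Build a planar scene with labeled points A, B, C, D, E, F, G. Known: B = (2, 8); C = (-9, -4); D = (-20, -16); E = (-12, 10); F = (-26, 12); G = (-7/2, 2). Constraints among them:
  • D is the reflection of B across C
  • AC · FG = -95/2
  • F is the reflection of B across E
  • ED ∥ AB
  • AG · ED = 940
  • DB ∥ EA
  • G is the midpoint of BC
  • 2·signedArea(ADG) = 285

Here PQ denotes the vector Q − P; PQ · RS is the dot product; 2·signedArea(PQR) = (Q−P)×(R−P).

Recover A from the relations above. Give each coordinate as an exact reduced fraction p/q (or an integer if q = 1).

A = (10, 34)

1. A_x = 10  [ED ∥ AB ∩ DB ∥ EA]
2. A_y = 34  [ED ∥ AB ∩ DB ∥ EA]
   → A = (10, 34)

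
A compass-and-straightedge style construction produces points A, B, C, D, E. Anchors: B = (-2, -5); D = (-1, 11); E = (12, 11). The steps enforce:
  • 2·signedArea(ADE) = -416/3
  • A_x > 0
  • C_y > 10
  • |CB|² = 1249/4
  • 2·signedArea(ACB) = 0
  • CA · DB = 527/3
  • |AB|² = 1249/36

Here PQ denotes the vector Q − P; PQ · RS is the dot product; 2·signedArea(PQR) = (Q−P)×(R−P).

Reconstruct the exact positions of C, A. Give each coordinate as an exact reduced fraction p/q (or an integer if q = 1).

A = (1/2, 1/3)
C = (11/2, 11)

1. A_y = 1/3  [2·signedArea(ADE) = -416/3]
2. A_x = 1/2  [|AB|² = 1249/36]
   → A = (1/2, 1/3)
3. C_x = 11/2  [CA · DB = 527/3 ∩ 2·signedArea(ACB) = 0]
4. C_y = 11  [CA · DB = 527/3 ∩ 2·signedArea(ACB) = 0]
   → C = (11/2, 11)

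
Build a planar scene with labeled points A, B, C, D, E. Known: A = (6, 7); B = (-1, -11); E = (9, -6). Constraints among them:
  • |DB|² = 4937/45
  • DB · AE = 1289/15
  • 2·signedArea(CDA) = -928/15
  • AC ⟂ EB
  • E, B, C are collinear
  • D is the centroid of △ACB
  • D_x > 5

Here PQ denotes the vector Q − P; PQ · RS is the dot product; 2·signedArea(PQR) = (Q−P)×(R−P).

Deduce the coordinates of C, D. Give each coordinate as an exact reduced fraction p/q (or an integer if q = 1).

1. C_x = 59/5  [E, B, C are collinear ∩ AC ⟂ EB]
2. C_y = -23/5  [E, B, C are collinear ∩ AC ⟂ EB]
   → C = (59/5, -23/5)
3. D_x = 28/5  [D is the centroid of △ACB]
4. D_y = -43/15  [D is the centroid of △ACB]
   → D = (28/5, -43/15)

C = (59/5, -23/5)
D = (28/5, -43/15)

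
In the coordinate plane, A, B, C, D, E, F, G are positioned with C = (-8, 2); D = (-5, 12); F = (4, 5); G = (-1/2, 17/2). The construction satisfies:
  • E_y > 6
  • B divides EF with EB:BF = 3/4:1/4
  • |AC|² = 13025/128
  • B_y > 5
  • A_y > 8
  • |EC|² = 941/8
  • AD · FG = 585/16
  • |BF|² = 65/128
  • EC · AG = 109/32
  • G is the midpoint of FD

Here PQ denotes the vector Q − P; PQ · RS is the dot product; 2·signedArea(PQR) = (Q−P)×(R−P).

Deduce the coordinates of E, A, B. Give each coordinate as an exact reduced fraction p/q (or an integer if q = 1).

1. A_x = 1/16  [line 9/2·x + -7/2·y + 447/16 = 0 ∩ |AC|² = 13025/128]
2. A_y = 129/16  [line 9/2·x + -7/2·y + 447/16 = 0 ∩ |AC|² = 13025/128]
   → A = (1/16, 129/16)
3. E_x = 7/4  [line 9/16·x + -7/16·y + 63/32 = 0 ∩ |EC|² = 941/8]
4. E_y = 27/4  [line 9/16·x + -7/16·y + 63/32 = 0 ∩ |EC|² = 941/8]
   → E = (7/4, 27/4)
5. B_x = 55/16  [B divides EF with EB:BF = 3/4:1/4]
6. B_y = 87/16  [B divides EF with EB:BF = 3/4:1/4]
   → B = (55/16, 87/16)

A = (1/16, 129/16)
B = (55/16, 87/16)
E = (7/4, 27/4)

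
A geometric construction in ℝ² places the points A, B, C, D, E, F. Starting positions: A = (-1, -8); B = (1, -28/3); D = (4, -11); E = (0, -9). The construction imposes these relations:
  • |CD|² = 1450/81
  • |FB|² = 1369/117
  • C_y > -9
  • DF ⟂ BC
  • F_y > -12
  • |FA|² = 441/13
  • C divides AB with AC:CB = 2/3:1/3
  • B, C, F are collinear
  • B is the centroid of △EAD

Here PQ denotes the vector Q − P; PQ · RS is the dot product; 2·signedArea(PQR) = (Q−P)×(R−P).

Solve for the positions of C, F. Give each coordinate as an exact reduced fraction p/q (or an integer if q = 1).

C = (1/3, -80/9)
F = (50/13, -146/13)

1. C_x = 1/3  [C divides AB with AC:CB = 2/3:1/3]
2. C_y = -80/9  [C divides AB with AC:CB = 2/3:1/3]
   → C = (1/3, -80/9)
3. F_x = 50/13  [B, C, F are collinear ∩ DF ⟂ BC]
4. F_y = -146/13  [B, C, F are collinear ∩ DF ⟂ BC]
   → F = (50/13, -146/13)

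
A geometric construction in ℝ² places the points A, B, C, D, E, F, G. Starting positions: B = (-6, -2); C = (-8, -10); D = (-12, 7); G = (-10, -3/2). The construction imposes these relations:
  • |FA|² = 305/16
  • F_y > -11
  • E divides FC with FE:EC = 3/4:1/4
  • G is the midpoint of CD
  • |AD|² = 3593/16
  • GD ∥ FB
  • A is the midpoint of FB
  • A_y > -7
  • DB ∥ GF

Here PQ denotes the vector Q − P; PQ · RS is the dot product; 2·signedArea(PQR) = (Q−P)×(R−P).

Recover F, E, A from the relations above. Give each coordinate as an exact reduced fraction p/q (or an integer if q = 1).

1. F_x = -4  [GD ∥ FB ∩ DB ∥ GF]
2. F_y = -21/2  [GD ∥ FB ∩ DB ∥ GF]
   → F = (-4, -21/2)
3. E_x = -7  [E divides FC with FE:EC = 3/4:1/4]
4. E_y = -81/8  [E divides FC with FE:EC = 3/4:1/4]
   → E = (-7, -81/8)
5. A_x = -5  [A is the midpoint of FB]
6. A_y = -25/4  [A is the midpoint of FB]
   → A = (-5, -25/4)

A = (-5, -25/4)
E = (-7, -81/8)
F = (-4, -21/2)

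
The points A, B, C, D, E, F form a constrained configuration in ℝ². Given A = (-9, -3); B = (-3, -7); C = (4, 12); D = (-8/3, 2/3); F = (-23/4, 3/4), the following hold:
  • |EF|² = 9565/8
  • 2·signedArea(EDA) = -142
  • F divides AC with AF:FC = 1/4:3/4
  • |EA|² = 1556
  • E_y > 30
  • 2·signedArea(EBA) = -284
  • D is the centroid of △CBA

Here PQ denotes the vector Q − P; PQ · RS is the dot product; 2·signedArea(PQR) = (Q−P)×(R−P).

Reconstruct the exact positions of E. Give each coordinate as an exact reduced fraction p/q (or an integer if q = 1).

1. E_x = 11  [2·signedArea(EBA) = -284 ∩ 2·signedArea(EDA) = -142]
2. E_y = 31  [2·signedArea(EBA) = -284 ∩ 2·signedArea(EDA) = -142]
   → E = (11, 31)

E = (11, 31)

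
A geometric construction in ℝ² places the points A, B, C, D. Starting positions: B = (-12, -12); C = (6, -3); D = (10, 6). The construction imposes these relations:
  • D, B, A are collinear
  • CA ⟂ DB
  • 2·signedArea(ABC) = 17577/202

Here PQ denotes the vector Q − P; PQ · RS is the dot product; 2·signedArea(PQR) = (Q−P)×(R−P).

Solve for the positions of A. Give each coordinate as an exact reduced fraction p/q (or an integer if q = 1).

A = (645/202, 87/202)

1. A_x = 645/202  [D, B, A are collinear ∩ CA ⟂ DB]
2. A_y = 87/202  [D, B, A are collinear ∩ CA ⟂ DB]
   → A = (645/202, 87/202)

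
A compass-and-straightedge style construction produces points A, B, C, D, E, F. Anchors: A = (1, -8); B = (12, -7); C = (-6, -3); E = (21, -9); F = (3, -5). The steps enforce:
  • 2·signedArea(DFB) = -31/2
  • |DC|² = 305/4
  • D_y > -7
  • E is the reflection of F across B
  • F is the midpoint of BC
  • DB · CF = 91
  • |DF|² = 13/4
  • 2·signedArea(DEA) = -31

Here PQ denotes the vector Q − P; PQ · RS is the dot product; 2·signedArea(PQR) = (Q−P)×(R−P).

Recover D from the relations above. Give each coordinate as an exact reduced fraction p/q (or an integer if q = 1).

D = (2, -13/2)

1. D_x = 2  [2·signedArea(DEA) = -31 ∩ 2·signedArea(DFB) = -31/2]
2. D_y = -13/2  [2·signedArea(DEA) = -31 ∩ 2·signedArea(DFB) = -31/2]
   → D = (2, -13/2)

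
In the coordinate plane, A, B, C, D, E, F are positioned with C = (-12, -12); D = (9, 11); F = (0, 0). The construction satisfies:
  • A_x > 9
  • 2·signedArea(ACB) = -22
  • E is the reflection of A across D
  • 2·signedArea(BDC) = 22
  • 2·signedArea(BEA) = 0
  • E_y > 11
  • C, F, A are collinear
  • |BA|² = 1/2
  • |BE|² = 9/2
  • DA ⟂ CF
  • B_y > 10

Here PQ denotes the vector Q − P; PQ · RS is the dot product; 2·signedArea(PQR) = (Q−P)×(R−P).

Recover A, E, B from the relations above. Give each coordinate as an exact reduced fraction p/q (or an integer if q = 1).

A = (10, 10)
B = (19/2, 21/2)
E = (8, 12)

1. A_x = 10  [C, F, A are collinear ∩ DA ⟂ CF]
2. A_y = 10  [C, F, A are collinear ∩ DA ⟂ CF]
   → A = (10, 10)
3. E_x = 8  [E is the reflection of A across D]
4. E_y = 12  [E is the reflection of A across D]
   → E = (8, 12)
5. B_x = 19/2  [2·signedArea(BEA) = 0 ∩ 2·signedArea(BDC) = 22]
6. B_y = 21/2  [2·signedArea(BEA) = 0 ∩ 2·signedArea(BDC) = 22]
   → B = (19/2, 21/2)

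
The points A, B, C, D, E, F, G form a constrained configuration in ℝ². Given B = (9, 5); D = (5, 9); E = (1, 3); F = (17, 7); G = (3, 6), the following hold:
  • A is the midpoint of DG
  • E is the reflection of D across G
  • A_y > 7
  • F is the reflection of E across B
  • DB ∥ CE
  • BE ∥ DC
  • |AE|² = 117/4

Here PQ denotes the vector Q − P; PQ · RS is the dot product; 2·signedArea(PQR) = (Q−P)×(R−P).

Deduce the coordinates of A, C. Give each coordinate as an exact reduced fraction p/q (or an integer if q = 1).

A = (4, 15/2)
C = (-3, 7)

1. A_x = 4  [A is the midpoint of DG]
2. A_y = 15/2  [A is the midpoint of DG]
   → A = (4, 15/2)
3. C_x = -3  [DB ∥ CE ∩ BE ∥ DC]
4. C_y = 7  [DB ∥ CE ∩ BE ∥ DC]
   → C = (-3, 7)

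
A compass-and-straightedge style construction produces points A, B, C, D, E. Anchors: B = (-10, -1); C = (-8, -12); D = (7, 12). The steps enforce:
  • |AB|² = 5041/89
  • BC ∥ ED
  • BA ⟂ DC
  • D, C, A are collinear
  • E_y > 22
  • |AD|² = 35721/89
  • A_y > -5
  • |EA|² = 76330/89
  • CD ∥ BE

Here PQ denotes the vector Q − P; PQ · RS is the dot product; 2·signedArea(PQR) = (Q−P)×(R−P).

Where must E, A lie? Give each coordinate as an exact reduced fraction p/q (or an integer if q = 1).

1. E_x = 5  [BC ∥ ED ∩ CD ∥ BE]
2. E_y = 23  [BC ∥ ED ∩ CD ∥ BE]
   → E = (5, 23)
3. A_x = -322/89  [D, C, A are collinear ∩ BA ⟂ DC]
4. A_y = -444/89  [D, C, A are collinear ∩ BA ⟂ DC]
   → A = (-322/89, -444/89)

A = (-322/89, -444/89)
E = (5, 23)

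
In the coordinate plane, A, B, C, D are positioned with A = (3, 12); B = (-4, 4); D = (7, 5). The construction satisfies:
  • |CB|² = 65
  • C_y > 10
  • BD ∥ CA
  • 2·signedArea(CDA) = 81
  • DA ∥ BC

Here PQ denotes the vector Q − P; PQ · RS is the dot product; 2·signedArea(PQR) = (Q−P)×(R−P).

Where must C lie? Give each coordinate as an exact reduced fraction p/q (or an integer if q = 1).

C = (-8, 11)

1. C_x = -8  [BD ∥ CA ∩ DA ∥ BC]
2. C_y = 11  [BD ∥ CA ∩ DA ∥ BC]
   → C = (-8, 11)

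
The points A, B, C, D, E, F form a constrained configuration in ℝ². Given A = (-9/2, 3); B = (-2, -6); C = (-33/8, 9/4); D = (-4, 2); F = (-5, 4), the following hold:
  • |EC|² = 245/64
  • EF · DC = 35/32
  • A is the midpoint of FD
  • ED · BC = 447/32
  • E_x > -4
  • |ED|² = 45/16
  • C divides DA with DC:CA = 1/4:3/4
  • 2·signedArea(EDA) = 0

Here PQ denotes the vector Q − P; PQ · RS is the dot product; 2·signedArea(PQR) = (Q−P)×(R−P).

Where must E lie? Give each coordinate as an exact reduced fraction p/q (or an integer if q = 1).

E = (-13/4, 1/2)

1. E_x = -13/4  [2·signedArea(EDA) = 0 ∩ ED · BC = 447/32]
2. E_y = 1/2  [2·signedArea(EDA) = 0 ∩ ED · BC = 447/32]
   → E = (-13/4, 1/2)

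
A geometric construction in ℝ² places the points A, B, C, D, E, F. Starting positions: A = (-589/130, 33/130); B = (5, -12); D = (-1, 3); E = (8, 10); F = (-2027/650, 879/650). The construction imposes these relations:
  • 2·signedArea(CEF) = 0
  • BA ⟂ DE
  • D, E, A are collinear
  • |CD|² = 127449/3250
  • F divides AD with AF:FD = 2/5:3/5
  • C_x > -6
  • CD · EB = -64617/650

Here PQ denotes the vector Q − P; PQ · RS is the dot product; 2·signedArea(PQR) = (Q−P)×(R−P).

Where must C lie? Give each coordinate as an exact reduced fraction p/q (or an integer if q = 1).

C = (-3863/650, -549/650)

1. C_x = -3863/650  [2·signedArea(CEF) = 0 ∩ CD · EB = -64617/650]
2. C_y = -549/650  [2·signedArea(CEF) = 0 ∩ CD · EB = -64617/650]
   → C = (-3863/650, -549/650)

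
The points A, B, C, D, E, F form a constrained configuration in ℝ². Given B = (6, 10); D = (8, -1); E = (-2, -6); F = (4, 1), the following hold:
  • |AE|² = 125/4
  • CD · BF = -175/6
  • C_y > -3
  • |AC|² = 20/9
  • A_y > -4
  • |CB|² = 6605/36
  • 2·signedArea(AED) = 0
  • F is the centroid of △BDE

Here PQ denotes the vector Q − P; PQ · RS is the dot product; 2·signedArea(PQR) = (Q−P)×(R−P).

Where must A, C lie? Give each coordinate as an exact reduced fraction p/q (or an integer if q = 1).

1. A_x = 3  [line -5·x + 10·y + 50 = 0 ∩ |AE|² = 125/4]
2. A_y = -7/2  [line -5·x + 10·y + 50 = 0 ∩ |AE|² = 125/4]
   → A = (3, -7/2)
3. C_x = 5/3  [line 2·x + 9·y + 133/6 = 0 ∩ |AC|² = 20/9]
4. C_y = -17/6  [line 2·x + 9·y + 133/6 = 0 ∩ |AC|² = 20/9]
   → C = (5/3, -17/6)

A = (3, -7/2)
C = (5/3, -17/6)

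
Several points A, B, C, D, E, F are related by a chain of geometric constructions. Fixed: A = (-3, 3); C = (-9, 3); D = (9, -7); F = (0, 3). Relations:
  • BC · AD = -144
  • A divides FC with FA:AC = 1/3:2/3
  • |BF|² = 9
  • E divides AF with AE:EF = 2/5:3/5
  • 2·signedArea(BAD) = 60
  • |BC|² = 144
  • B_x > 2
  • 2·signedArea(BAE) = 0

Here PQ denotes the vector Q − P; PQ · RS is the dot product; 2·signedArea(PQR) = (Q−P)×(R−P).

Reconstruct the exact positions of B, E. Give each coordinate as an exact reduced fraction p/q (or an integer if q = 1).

1. B_x = 3  [BC · AD = -144 ∩ 2·signedArea(BAD) = 60]
2. B_y = 3  [BC · AD = -144 ∩ 2·signedArea(BAD) = 60]
   → B = (3, 3)
3. E_x = -9/5  [2·signedArea(BAE) = 0 ∩ E divides AF with AE:EF = 2/5:3/5]
4. E_y = 3  [2·signedArea(BAE) = 0 ∩ E divides AF with AE:EF = 2/5:3/5]
   → E = (-9/5, 3)

B = (3, 3)
E = (-9/5, 3)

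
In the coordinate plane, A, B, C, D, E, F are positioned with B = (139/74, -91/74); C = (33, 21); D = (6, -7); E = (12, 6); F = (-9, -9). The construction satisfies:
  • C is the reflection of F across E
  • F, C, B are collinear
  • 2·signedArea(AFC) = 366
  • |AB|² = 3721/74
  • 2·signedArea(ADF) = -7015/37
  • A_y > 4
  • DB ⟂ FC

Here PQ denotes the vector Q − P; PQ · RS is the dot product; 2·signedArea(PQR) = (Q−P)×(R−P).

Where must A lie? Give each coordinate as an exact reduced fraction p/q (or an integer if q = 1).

1. A_x = -83/37  [2·signedArea(AFC) = 366 ∩ 2·signedArea(ADF) = -7015/37]
2. A_y = 168/37  [2·signedArea(AFC) = 366 ∩ 2·signedArea(ADF) = -7015/37]
   → A = (-83/37, 168/37)

A = (-83/37, 168/37)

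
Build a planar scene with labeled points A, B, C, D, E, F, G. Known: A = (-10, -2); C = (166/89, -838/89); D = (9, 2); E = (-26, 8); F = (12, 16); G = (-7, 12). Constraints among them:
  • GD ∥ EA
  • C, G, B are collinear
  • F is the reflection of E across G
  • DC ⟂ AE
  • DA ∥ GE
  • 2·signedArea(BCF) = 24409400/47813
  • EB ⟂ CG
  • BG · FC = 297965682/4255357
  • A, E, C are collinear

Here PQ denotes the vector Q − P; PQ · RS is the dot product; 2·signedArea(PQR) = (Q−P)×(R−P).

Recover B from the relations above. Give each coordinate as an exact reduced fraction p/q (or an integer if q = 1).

1. B_x = -35600062/4255357  [C, G, B are collinear ∩ EB ⟂ CG]
2. B_y = 65105786/4255357  [C, G, B are collinear ∩ EB ⟂ CG]
   → B = (-35600062/4255357, 65105786/4255357)

B = (-35600062/4255357, 65105786/4255357)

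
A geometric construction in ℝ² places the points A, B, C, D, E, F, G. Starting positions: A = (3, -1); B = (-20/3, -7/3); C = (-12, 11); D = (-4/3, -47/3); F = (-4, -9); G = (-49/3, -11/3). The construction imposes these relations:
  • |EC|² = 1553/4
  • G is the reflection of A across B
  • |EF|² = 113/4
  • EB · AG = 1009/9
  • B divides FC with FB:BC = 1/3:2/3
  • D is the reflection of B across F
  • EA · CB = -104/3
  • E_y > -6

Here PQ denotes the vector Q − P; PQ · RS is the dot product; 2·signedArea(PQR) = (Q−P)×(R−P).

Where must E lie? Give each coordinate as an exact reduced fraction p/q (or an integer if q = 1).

1. E_x = -1/2  [EA · CB = -104/3 ∩ EB · AG = 1009/9]
2. E_y = -5  [EA · CB = -104/3 ∩ EB · AG = 1009/9]
   → E = (-1/2, -5)

E = (-1/2, -5)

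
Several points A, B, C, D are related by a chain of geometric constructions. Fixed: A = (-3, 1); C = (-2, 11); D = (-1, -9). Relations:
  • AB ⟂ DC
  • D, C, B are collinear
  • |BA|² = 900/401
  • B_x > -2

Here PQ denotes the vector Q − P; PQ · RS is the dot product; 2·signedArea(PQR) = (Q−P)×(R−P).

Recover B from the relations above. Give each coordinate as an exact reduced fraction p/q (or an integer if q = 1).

B = (-603/401, 431/401)

1. B_x = -603/401  [D, C, B are collinear ∩ AB ⟂ DC]
2. B_y = 431/401  [D, C, B are collinear ∩ AB ⟂ DC]
   → B = (-603/401, 431/401)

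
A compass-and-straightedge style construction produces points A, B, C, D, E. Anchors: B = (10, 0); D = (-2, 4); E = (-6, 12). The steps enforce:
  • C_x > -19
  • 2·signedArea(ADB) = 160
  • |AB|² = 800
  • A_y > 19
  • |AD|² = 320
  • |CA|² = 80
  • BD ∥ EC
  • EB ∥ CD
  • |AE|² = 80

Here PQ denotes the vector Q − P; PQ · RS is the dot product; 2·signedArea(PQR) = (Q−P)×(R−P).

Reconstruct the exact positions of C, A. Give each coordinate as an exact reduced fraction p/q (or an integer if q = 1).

A = (-10, 20)
C = (-18, 16)

1. C_x = -18  [EB ∥ CD ∩ BD ∥ EC]
2. C_y = 16  [EB ∥ CD ∩ BD ∥ EC]
   → C = (-18, 16)
3. A_x = -10  [line 4·x + 12·y + -200 = 0 ∩ |AD|² = 320]
4. A_y = 20  [line 4·x + 12·y + -200 = 0 ∩ |AD|² = 320]
   → A = (-10, 20)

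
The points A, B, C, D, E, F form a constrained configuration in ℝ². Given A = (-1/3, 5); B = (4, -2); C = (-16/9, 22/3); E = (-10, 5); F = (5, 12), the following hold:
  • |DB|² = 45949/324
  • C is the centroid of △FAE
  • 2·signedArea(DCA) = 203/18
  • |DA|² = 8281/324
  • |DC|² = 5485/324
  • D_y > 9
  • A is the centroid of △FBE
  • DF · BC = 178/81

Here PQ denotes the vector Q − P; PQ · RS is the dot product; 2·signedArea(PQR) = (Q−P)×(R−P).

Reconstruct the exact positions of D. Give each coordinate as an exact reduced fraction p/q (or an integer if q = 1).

1. D_x = 29/18  [2·signedArea(DCA) = 203/18 ∩ DF · BC = 178/81]
2. D_y = 29/3  [2·signedArea(DCA) = 203/18 ∩ DF · BC = 178/81]
   → D = (29/18, 29/3)

D = (29/18, 29/3)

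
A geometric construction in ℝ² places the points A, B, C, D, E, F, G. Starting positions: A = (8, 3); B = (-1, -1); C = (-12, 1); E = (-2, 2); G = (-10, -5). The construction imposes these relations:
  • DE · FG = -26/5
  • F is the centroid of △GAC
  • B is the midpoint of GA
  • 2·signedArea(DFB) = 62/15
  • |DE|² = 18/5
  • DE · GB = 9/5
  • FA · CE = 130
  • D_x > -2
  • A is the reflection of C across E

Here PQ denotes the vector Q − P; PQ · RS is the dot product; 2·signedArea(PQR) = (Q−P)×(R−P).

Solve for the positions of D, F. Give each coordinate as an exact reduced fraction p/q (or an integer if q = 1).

D = (-7/5, 1/5)
F = (-14/3, -1/3)

1. D_x = -7/5  [line -9·x + -4·y + -59/5 = 0 ∩ |DE|² = 18/5]
2. D_y = 1/5  [line -9·x + -4·y + -59/5 = 0 ∩ |DE|² = 18/5]
   → D = (-7/5, 1/5)
3. F_x = -14/3  [DE · FG = -26/5 ∩ F is the centroid of △GAC]
4. F_y = -1/3  [DE · FG = -26/5 ∩ F is the centroid of △GAC]
   → F = (-14/3, -1/3)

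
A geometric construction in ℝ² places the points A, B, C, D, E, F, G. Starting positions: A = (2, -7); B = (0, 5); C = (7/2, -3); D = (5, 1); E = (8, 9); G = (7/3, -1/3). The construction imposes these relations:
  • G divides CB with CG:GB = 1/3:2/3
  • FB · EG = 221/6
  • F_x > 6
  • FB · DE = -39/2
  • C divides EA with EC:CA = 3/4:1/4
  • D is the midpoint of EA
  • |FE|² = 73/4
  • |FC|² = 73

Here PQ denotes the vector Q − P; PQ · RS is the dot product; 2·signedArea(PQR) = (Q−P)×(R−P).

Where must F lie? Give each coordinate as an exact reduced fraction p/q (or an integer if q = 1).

1. F_x = 13/2  [FB · DE = -39/2 ∩ FB · EG = 221/6]
2. F_y = 5  [FB · DE = -39/2 ∩ FB · EG = 221/6]
   → F = (13/2, 5)

F = (13/2, 5)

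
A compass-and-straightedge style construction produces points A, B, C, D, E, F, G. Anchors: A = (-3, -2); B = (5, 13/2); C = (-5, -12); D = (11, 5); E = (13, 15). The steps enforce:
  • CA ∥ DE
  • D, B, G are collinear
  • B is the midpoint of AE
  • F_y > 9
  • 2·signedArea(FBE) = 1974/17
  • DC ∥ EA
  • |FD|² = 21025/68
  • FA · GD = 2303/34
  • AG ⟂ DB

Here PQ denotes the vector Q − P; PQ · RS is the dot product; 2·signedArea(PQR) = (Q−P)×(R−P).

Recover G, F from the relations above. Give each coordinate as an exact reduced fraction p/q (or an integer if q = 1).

F = (-103/17, 315/34)
G = (-9/17, 134/17)

1. G_x = -9/17  [D, B, G are collinear ∩ AG ⟂ DB]
2. G_y = 134/17  [D, B, G are collinear ∩ AG ⟂ DB]
   → G = (-9/17, 134/17)
3. F_x = -103/17  [2·signedArea(FBE) = 1974/17 ∩ FA · GD = 2303/34]
4. F_y = 315/34  [2·signedArea(FBE) = 1974/17 ∩ FA · GD = 2303/34]
   → F = (-103/17, 315/34)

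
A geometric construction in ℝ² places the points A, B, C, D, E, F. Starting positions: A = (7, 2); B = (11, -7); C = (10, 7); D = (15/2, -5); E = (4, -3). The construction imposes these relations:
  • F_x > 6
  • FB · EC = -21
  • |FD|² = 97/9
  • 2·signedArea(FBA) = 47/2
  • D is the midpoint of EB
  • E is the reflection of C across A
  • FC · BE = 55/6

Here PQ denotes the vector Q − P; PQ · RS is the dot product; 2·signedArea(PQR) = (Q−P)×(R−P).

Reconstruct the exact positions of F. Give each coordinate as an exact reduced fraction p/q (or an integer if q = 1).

F = (37/6, -2)

1. F_x = 37/6  [FC · BE = 55/6 ∩ FB · EC = -21]
2. F_y = -2  [FC · BE = 55/6 ∩ FB · EC = -21]
   → F = (37/6, -2)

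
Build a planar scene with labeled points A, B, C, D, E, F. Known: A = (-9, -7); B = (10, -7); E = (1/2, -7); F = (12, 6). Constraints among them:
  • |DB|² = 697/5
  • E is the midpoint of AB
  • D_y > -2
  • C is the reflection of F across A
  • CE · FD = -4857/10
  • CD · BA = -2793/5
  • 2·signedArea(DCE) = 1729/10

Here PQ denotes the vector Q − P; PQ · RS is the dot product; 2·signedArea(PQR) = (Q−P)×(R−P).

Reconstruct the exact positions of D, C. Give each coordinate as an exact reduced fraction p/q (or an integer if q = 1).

1. C_x = -30  [C is the reflection of F across A]
2. C_y = -20  [C is the reflection of F across A]
   → C = (-30, -20)
3. D_x = -3/5  [2·signedArea(DCE) = 1729/10 ∩ CE · FD = -4857/10]
4. D_y = -9/5  [2·signedArea(DCE) = 1729/10 ∩ CE · FD = -4857/10]
   → D = (-3/5, -9/5)

C = (-30, -20)
D = (-3/5, -9/5)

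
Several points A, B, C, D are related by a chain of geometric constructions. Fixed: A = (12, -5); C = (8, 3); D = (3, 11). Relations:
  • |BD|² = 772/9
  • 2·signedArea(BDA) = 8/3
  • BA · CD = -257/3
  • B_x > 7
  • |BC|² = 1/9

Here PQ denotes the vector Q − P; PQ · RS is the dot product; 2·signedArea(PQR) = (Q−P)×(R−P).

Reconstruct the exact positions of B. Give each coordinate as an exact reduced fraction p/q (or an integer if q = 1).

B = (23/3, 3)

1. B_x = 23/3  [BA · CD = -257/3 ∩ 2·signedArea(BDA) = 8/3]
2. B_y = 3  [BA · CD = -257/3 ∩ 2·signedArea(BDA) = 8/3]
   → B = (23/3, 3)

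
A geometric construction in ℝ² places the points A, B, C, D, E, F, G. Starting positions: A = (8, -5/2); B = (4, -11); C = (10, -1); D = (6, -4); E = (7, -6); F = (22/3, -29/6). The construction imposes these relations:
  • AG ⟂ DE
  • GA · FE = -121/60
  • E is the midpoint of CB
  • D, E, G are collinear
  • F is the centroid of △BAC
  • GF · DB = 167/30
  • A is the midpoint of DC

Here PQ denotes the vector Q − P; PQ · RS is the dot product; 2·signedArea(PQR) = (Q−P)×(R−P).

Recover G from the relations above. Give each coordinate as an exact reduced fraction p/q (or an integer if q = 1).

1. G_x = 29/5  [D, E, G are collinear ∩ AG ⟂ DE]
2. G_y = -18/5  [D, E, G are collinear ∩ AG ⟂ DE]
   → G = (29/5, -18/5)

G = (29/5, -18/5)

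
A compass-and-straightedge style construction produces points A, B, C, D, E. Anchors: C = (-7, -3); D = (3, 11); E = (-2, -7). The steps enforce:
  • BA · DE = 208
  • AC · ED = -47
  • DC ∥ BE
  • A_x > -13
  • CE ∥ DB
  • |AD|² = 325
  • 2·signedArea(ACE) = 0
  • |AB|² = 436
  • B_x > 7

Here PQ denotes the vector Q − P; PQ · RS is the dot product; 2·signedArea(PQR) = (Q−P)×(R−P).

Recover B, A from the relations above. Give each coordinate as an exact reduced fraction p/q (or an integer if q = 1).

1. B_x = 8  [DC ∥ BE ∩ CE ∥ DB]
2. B_y = 7  [DC ∥ BE ∩ CE ∥ DB]
   → B = (8, 7)
3. A_x = -12  [2·signedArea(ACE) = 0 ∩ BA · DE = 208]
4. A_y = 1  [2·signedArea(ACE) = 0 ∩ BA · DE = 208]
   → A = (-12, 1)

A = (-12, 1)
B = (8, 7)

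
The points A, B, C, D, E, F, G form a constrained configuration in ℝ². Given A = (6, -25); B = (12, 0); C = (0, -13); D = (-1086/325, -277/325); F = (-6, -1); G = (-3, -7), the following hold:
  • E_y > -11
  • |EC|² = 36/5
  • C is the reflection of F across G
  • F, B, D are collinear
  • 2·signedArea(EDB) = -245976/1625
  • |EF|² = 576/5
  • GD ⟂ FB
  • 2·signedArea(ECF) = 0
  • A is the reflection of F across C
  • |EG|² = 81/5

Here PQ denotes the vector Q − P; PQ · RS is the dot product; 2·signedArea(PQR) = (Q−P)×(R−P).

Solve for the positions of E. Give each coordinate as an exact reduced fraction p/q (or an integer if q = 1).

1. E_x = -6/5  [2·signedArea(ECF) = 0 ∩ 2·signedArea(EDB) = -245976/1625]
2. E_y = -53/5  [2·signedArea(ECF) = 0 ∩ 2·signedArea(EDB) = -245976/1625]
   → E = (-6/5, -53/5)

E = (-6/5, -53/5)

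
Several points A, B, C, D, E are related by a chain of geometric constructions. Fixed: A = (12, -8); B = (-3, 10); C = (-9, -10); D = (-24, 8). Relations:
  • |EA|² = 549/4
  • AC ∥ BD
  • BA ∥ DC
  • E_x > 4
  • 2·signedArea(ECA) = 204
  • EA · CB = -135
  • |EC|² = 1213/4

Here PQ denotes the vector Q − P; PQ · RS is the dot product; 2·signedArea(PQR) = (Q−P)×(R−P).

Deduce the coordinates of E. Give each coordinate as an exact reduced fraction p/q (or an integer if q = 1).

E = (9/2, 1)

1. E_x = 9/2  [EA · CB = -135 ∩ 2·signedArea(ECA) = 204]
2. E_y = 1  [EA · CB = -135 ∩ 2·signedArea(ECA) = 204]
   → E = (9/2, 1)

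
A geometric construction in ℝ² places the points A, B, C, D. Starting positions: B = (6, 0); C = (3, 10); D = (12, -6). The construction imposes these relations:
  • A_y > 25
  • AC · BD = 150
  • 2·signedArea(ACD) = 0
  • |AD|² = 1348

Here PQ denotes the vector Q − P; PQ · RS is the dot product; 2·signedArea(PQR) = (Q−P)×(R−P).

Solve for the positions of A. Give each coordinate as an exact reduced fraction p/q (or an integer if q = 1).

1. A_x = -6  [2·signedArea(ACD) = 0 ∩ AC · BD = 150]
2. A_y = 26  [2·signedArea(ACD) = 0 ∩ AC · BD = 150]
   → A = (-6, 26)

A = (-6, 26)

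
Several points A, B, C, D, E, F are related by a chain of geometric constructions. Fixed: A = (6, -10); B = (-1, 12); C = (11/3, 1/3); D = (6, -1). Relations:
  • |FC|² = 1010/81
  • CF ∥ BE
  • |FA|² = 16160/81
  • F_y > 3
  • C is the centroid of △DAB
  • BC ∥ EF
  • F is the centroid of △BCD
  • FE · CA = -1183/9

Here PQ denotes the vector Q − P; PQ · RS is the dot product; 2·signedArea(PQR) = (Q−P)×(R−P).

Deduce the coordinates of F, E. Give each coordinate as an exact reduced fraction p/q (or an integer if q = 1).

E = (-16/9, 139/9)
F = (26/9, 34/9)

1. F_x = 26/9  [F is the centroid of △BCD]
2. F_y = 34/9  [F is the centroid of △BCD]
   → F = (26/9, 34/9)
3. E_x = -16/9  [BC ∥ EF ∩ CF ∥ BE]
4. E_y = 139/9  [BC ∥ EF ∩ CF ∥ BE]
   → E = (-16/9, 139/9)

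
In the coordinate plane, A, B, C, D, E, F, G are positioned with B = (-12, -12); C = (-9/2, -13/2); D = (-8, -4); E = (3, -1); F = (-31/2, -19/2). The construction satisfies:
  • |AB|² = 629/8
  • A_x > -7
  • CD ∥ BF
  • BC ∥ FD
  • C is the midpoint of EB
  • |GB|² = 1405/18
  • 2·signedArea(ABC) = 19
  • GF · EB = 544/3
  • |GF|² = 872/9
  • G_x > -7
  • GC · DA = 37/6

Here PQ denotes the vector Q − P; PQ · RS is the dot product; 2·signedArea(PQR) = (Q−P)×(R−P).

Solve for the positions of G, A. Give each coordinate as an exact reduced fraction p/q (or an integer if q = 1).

1. G_x = -41/6  [line 15·x + 11·y + 467/3 = 0 ∩ |GF|² = 872/9]
2. G_y = -29/6  [line 15·x + 11·y + 467/3 = 0 ∩ |GF|² = 872/9]
   → G = (-41/6, -29/6)
3. A_x = -25/4  [GC · DA = 37/6 ∩ 2·signedArea(ABC) = 19]
4. A_y = -21/4  [GC · DA = 37/6 ∩ 2·signedArea(ABC) = 19]
   → A = (-25/4, -21/4)

A = (-25/4, -21/4)
G = (-41/6, -29/6)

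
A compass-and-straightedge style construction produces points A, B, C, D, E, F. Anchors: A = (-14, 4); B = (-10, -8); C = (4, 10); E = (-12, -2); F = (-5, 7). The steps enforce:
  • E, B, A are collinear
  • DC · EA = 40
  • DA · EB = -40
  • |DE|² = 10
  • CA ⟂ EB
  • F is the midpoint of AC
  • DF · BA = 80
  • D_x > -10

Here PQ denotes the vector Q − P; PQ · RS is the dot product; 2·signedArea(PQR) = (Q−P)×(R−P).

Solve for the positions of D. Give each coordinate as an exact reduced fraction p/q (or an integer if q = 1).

D = (-9, -1)

1. D_x = -9  [line 4·x + -12·y + 24 = 0 ∩ |DE|² = 10]
2. D_y = -1  [line 4·x + -12·y + 24 = 0 ∩ |DE|² = 10]
   → D = (-9, -1)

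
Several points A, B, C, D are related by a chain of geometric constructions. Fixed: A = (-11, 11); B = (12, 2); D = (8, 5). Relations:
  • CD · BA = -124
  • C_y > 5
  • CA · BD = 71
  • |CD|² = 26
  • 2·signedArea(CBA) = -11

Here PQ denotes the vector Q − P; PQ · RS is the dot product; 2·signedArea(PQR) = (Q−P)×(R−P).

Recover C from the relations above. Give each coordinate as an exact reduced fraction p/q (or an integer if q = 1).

C = (3, 6)

1. C_x = 3  [CA · BD = 71 ∩ CD · BA = -124]
2. C_y = 6  [CA · BD = 71 ∩ CD · BA = -124]
   → C = (3, 6)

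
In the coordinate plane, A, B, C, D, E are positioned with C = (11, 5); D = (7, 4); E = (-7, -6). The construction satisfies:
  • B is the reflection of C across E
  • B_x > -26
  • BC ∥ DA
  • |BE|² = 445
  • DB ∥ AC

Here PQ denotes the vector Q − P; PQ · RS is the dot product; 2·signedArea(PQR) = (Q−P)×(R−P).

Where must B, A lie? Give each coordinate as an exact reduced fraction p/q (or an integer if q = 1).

A = (43, 26)
B = (-25, -17)

1. B_x = -25  [B is the reflection of C across E]
2. B_y = -17  [B is the reflection of C across E]
   → B = (-25, -17)
3. A_x = 43  [DB ∥ AC ∩ BC ∥ DA]
4. A_y = 26  [DB ∥ AC ∩ BC ∥ DA]
   → A = (43, 26)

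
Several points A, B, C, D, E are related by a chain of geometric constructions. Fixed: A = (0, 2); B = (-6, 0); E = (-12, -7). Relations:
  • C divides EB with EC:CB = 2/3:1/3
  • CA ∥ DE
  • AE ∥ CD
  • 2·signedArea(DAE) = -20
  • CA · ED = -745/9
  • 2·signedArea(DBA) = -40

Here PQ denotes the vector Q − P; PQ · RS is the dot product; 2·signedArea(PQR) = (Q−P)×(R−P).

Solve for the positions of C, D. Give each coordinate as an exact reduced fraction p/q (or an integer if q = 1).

1. C_x = -8  [C divides EB with EC:CB = 2/3:1/3]
2. C_y = -7/3  [C divides EB with EC:CB = 2/3:1/3]
   → C = (-8, -7/3)
3. D_x = -20  [CA ∥ DE ∩ AE ∥ CD]
4. D_y = -34/3  [CA ∥ DE ∩ AE ∥ CD]
   → D = (-20, -34/3)

C = (-8, -7/3)
D = (-20, -34/3)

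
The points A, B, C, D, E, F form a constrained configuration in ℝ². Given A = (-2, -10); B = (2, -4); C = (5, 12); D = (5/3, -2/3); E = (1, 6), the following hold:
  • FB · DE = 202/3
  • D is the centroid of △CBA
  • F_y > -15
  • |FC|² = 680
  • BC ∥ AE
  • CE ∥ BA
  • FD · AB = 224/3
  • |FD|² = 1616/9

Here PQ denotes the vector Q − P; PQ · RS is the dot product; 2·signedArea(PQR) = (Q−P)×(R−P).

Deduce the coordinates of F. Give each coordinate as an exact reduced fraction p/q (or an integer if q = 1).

1. F_x = 3  [FB · DE = 202/3 ∩ FD · AB = 224/3]
2. F_y = -14  [FB · DE = 202/3 ∩ FD · AB = 224/3]
   → F = (3, -14)

F = (3, -14)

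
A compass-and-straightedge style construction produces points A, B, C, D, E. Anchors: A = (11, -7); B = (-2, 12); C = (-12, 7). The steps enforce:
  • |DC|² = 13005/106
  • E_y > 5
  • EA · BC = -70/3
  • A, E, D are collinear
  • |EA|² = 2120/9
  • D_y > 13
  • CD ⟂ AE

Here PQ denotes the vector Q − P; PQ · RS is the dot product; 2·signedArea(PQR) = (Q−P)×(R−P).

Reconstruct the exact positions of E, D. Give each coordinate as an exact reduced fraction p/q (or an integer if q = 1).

D = (-303/106, 1405/106)
E = (7/3, 17/3)

1. E_x = 7/3  [line 10·x + 5·y + -155/3 = 0 ∩ |EA|² = 2120/9]
2. E_y = 17/3  [line 10·x + 5·y + -155/3 = 0 ∩ |EA|² = 2120/9]
   → E = (7/3, 17/3)
3. D_x = -303/106  [A, E, D are collinear ∩ CD ⟂ AE]
4. D_y = 1405/106  [A, E, D are collinear ∩ CD ⟂ AE]
   → D = (-303/106, 1405/106)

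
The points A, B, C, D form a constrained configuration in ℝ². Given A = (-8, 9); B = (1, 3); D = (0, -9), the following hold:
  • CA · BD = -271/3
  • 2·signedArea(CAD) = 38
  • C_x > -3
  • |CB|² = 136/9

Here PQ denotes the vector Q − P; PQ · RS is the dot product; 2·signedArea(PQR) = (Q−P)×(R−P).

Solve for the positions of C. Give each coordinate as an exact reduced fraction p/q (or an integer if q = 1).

1. C_x = -7/3  [CA · BD = -271/3 ∩ 2·signedArea(CAD) = 38]
2. C_y = 1  [CA · BD = -271/3 ∩ 2·signedArea(CAD) = 38]
   → C = (-7/3, 1)

C = (-7/3, 1)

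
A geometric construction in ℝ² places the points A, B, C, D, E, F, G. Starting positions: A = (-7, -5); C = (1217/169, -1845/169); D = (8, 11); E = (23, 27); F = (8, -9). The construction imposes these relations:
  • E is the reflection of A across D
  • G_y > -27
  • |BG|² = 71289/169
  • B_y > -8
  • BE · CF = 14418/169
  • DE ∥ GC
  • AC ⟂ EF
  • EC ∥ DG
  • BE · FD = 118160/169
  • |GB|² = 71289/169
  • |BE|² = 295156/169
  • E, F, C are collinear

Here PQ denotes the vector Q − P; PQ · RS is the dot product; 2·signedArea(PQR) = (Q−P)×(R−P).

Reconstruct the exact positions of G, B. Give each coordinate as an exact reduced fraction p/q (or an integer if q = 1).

1. G_x = -1318/169  [DE ∥ GC ∩ EC ∥ DG]
2. G_y = -4549/169  [DE ∥ GC ∩ EC ∥ DG]
   → G = (-1318/169, -4549/169)
3. B_x = 17/169  [BE · FD = 118160/169 ∩ BE · CF = 14418/169]
4. B_y = -1345/169  [BE · FD = 118160/169 ∩ BE · CF = 14418/169]
   → B = (17/169, -1345/169)

B = (17/169, -1345/169)
G = (-1318/169, -4549/169)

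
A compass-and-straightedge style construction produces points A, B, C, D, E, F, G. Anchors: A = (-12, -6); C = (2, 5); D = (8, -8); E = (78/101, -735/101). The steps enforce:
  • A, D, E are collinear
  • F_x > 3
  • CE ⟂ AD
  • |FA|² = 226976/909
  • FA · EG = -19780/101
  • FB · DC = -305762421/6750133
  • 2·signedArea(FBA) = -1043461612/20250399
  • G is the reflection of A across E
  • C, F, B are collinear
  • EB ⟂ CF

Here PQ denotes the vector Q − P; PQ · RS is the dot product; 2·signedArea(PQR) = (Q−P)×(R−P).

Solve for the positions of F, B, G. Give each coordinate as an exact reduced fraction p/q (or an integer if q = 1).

1. G_x = 1368/101  [G is the reflection of A across E]
2. G_y = -864/101  [G is the reflection of A across E]
   → G = (1368/101, -864/101)
3. F_x = 1088/303  [line -1290/101·x + 129/101·y + 5074/101 = 0 ∩ |FA|² = 226976/909]
4. F_y = -346/101  [line -1290/101·x + 129/101·y + 5074/101 = 0 ∩ |FA|² = 226976/909]
   → F = (1088/303, -346/101)
5. B_x = 28322730/6750133  [C, F, B are collinear ∩ EB ⟂ CF]
6. B_y = -44759191/6750133  [C, F, B are collinear ∩ EB ⟂ CF]
   → B = (28322730/6750133, -44759191/6750133)

B = (28322730/6750133, -44759191/6750133)
F = (1088/303, -346/101)
G = (1368/101, -864/101)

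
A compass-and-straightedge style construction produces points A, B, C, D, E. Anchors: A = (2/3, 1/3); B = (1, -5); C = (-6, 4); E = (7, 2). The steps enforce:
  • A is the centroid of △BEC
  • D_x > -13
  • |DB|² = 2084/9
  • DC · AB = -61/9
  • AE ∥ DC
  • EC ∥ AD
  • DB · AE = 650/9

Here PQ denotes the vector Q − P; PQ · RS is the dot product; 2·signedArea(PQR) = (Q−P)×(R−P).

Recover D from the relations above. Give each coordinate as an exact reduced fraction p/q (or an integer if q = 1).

D = (-37/3, 7/3)

1. D_x = -37/3  [AE ∥ DC ∩ EC ∥ AD]
2. D_y = 7/3  [AE ∥ DC ∩ EC ∥ AD]
   → D = (-37/3, 7/3)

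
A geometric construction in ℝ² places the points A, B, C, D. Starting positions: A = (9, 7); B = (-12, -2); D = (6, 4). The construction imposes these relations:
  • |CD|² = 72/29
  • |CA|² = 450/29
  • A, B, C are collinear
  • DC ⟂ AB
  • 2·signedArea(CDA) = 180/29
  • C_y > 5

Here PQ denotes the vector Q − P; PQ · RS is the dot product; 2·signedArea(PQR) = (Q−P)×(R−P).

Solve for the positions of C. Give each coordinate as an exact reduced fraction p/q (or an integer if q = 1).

1. C_x = 156/29  [A, B, C are collinear ∩ DC ⟂ AB]
2. C_y = 158/29  [A, B, C are collinear ∩ DC ⟂ AB]
   → C = (156/29, 158/29)

C = (156/29, 158/29)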